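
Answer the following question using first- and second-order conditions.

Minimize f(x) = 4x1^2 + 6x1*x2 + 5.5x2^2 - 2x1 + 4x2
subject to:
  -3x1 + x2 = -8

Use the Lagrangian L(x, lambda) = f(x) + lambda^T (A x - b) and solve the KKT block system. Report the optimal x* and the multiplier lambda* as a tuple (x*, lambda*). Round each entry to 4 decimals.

Form the Lagrangian:
  L(x, lambda) = (1/2) x^T Q x + c^T x + lambda^T (A x - b)
Stationarity (grad_x L = 0): Q x + c + A^T lambda = 0.
Primal feasibility: A x = b.

This gives the KKT block system:
  [ Q   A^T ] [ x     ]   [-c ]
  [ A    0  ] [ lambda ] = [ b ]

Solving the linear system:
  x*      = (2.1119, -1.6643)
  lambda* = (1.6364)
  f(x*)   = 1.1049

x* = (2.1119, -1.6643), lambda* = (1.6364)


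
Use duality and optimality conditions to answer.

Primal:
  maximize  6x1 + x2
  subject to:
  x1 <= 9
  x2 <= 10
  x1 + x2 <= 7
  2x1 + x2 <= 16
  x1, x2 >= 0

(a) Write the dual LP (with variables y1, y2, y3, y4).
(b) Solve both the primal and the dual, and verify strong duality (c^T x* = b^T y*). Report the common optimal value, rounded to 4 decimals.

The standard primal-dual pair for 'max c^T x s.t. A x <= b, x >= 0' is:
  Dual:  min b^T y  s.t.  A^T y >= c,  y >= 0.

So the dual LP is:
  minimize  9y1 + 10y2 + 7y3 + 16y4
  subject to:
    y1 + y3 + 2y4 >= 6
    y2 + y3 + y4 >= 1
    y1, y2, y3, y4 >= 0

Solving the primal: x* = (7, 0).
  primal value c^T x* = 42.
Solving the dual: y* = (0, 0, 6, 0).
  dual value b^T y* = 42.
Strong duality: c^T x* = b^T y*. Confirmed.

42


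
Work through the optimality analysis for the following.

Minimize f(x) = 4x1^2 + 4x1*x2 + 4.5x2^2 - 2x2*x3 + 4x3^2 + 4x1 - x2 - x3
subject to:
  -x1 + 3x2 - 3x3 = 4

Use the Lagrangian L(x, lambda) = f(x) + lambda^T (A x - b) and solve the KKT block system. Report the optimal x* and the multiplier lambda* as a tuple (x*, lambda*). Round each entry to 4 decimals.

Form the Lagrangian:
  L(x, lambda) = (1/2) x^T Q x + c^T x + lambda^T (A x - b)
Stationarity (grad_x L = 0): Q x + c + A^T lambda = 0.
Primal feasibility: A x = b.

This gives the KKT block system:
  [ Q   A^T ] [ x     ]   [-c ]
  [ A    0  ] [ lambda ] = [ b ]

Solving the linear system:
  x*      = (-1.0986, 0.9382, -0.0289)
  lambda* = (-1.0359)
  f(x*)   = -0.5802

x* = (-1.0986, 0.9382, -0.0289), lambda* = (-1.0359)


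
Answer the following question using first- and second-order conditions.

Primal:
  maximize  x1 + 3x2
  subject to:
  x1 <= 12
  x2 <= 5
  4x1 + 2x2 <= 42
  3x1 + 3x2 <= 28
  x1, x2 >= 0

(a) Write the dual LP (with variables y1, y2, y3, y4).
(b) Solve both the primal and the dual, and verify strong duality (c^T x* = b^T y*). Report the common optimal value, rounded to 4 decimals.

The standard primal-dual pair for 'max c^T x s.t. A x <= b, x >= 0' is:
  Dual:  min b^T y  s.t.  A^T y >= c,  y >= 0.

So the dual LP is:
  minimize  12y1 + 5y2 + 42y3 + 28y4
  subject to:
    y1 + 4y3 + 3y4 >= 1
    y2 + 2y3 + 3y4 >= 3
    y1, y2, y3, y4 >= 0

Solving the primal: x* = (4.3333, 5).
  primal value c^T x* = 19.3333.
Solving the dual: y* = (0, 2, 0, 0.3333).
  dual value b^T y* = 19.3333.
Strong duality: c^T x* = b^T y*. Confirmed.

19.3333


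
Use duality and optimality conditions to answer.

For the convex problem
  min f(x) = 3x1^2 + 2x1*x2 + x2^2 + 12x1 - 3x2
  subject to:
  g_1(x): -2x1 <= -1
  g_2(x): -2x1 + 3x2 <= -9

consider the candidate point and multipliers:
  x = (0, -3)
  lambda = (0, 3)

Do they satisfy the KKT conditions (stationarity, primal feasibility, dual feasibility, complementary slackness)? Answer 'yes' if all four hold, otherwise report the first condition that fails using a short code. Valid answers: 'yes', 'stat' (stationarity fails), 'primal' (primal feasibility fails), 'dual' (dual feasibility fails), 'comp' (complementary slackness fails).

Gradient of f: grad f(x) = Q x + c = (6, -9)
Constraint values g_i(x) = a_i^T x - b_i:
  g_1((0, -3)) = 1
  g_2((0, -3)) = 0
Stationarity residual: grad f(x) + sum_i lambda_i a_i = (0, 0)
  -> stationarity OK
Primal feasibility (all g_i <= 0): FAILS
Dual feasibility (all lambda_i >= 0): OK
Complementary slackness (lambda_i * g_i(x) = 0 for all i): OK

Verdict: the first failing condition is primal_feasibility -> primal.

primal


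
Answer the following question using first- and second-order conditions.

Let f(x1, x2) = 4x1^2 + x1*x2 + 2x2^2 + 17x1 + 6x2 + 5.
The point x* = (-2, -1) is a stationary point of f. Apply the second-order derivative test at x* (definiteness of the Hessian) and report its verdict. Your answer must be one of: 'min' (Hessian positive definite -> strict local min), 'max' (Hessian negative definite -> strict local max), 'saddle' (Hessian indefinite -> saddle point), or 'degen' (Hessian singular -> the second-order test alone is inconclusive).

Compute the Hessian H = grad^2 f:
  H = [[8, 1], [1, 4]]
Verify stationarity: grad f(x*) = H x* + g = (0, 0).
Eigenvalues of H: 3.7639, 8.2361.
Both eigenvalues > 0, so H is positive definite -> x* is a strict local min.

min


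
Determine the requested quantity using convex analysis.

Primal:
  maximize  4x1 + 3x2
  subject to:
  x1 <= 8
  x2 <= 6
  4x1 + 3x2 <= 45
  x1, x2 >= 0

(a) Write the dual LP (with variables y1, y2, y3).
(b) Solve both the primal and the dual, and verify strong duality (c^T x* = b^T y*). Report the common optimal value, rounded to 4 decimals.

The standard primal-dual pair for 'max c^T x s.t. A x <= b, x >= 0' is:
  Dual:  min b^T y  s.t.  A^T y >= c,  y >= 0.

So the dual LP is:
  minimize  8y1 + 6y2 + 45y3
  subject to:
    y1 + 4y3 >= 4
    y2 + 3y3 >= 3
    y1, y2, y3 >= 0

Solving the primal: x* = (6.75, 6).
  primal value c^T x* = 45.
Solving the dual: y* = (0, 0, 1).
  dual value b^T y* = 45.
Strong duality: c^T x* = b^T y*. Confirmed.

45


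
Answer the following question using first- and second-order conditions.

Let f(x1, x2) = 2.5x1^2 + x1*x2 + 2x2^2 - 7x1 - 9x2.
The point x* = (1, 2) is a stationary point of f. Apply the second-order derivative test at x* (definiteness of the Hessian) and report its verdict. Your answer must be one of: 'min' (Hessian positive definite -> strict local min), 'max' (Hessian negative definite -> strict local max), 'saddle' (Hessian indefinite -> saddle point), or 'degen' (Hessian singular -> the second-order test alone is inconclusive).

Compute the Hessian H = grad^2 f:
  H = [[5, 1], [1, 4]]
Verify stationarity: grad f(x*) = H x* + g = (0, 0).
Eigenvalues of H: 3.382, 5.618.
Both eigenvalues > 0, so H is positive definite -> x* is a strict local min.

min


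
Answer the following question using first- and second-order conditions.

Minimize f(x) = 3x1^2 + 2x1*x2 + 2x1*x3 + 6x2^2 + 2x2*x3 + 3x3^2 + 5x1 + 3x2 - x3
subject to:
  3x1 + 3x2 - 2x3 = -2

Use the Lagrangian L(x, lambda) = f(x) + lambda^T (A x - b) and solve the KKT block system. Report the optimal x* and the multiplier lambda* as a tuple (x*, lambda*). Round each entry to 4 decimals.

Form the Lagrangian:
  L(x, lambda) = (1/2) x^T Q x + c^T x + lambda^T (A x - b)
Stationarity (grad_x L = 0): Q x + c + A^T lambda = 0.
Primal feasibility: A x = b.

This gives the KKT block system:
  [ Q   A^T ] [ x     ]   [-c ]
  [ A    0  ] [ lambda ] = [ b ]

Solving the linear system:
  x*      = (-0.5513, -0.0205, 0.1422)
  lambda* = (-0.6452)
  f(x*)   = -2.1254

x* = (-0.5513, -0.0205, 0.1422), lambda* = (-0.6452)


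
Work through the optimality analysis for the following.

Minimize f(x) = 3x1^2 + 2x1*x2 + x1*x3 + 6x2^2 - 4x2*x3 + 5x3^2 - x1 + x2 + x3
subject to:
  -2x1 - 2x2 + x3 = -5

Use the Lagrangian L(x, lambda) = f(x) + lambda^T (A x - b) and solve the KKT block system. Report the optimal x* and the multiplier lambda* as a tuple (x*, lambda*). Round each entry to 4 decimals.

Form the Lagrangian:
  L(x, lambda) = (1/2) x^T Q x + c^T x + lambda^T (A x - b)
Stationarity (grad_x L = 0): Q x + c + A^T lambda = 0.
Primal feasibility: A x = b.

This gives the KKT block system:
  [ Q   A^T ] [ x     ]   [-c ]
  [ A    0  ] [ lambda ] = [ b ]

Solving the linear system:
  x*      = (1.9286, 0.2103, -0.7222)
  lambda* = (5.1349)
  f(x*)   = 11.6171

x* = (1.9286, 0.2103, -0.7222), lambda* = (5.1349)


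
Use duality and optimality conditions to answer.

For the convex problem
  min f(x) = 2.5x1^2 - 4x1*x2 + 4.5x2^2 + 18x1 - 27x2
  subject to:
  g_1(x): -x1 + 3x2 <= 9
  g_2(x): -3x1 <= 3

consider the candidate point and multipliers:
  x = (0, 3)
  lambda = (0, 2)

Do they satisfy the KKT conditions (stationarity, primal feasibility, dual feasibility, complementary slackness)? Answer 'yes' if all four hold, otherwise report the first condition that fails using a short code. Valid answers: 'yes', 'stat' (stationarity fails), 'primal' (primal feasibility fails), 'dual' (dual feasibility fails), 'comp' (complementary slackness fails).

Gradient of f: grad f(x) = Q x + c = (6, 0)
Constraint values g_i(x) = a_i^T x - b_i:
  g_1((0, 3)) = 0
  g_2((0, 3)) = -3
Stationarity residual: grad f(x) + sum_i lambda_i a_i = (0, 0)
  -> stationarity OK
Primal feasibility (all g_i <= 0): OK
Dual feasibility (all lambda_i >= 0): OK
Complementary slackness (lambda_i * g_i(x) = 0 for all i): FAILS

Verdict: the first failing condition is complementary_slackness -> comp.

comp


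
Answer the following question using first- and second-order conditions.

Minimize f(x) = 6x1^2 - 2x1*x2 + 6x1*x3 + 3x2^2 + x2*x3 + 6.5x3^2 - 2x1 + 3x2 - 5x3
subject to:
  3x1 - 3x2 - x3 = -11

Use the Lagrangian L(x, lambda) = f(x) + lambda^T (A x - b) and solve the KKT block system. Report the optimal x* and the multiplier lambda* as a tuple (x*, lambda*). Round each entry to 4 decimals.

Form the Lagrangian:
  L(x, lambda) = (1/2) x^T Q x + c^T x + lambda^T (A x - b)
Stationarity (grad_x L = 0): Q x + c + A^T lambda = 0.
Primal feasibility: A x = b.

This gives the KKT block system:
  [ Q   A^T ] [ x     ]   [-c ]
  [ A    0  ] [ lambda ] = [ b ]

Solving the linear system:
  x*      = (-1.7242, 1.444, 1.4952)
  lambda* = (5.536)
  f(x*)   = 30.6001

x* = (-1.7242, 1.444, 1.4952), lambda* = (5.536)


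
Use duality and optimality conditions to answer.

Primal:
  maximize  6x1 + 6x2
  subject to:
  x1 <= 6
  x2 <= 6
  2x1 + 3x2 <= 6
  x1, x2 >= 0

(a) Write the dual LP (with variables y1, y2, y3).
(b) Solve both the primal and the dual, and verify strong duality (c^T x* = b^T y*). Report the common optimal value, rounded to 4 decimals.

The standard primal-dual pair for 'max c^T x s.t. A x <= b, x >= 0' is:
  Dual:  min b^T y  s.t.  A^T y >= c,  y >= 0.

So the dual LP is:
  minimize  6y1 + 6y2 + 6y3
  subject to:
    y1 + 2y3 >= 6
    y2 + 3y3 >= 6
    y1, y2, y3 >= 0

Solving the primal: x* = (3, 0).
  primal value c^T x* = 18.
Solving the dual: y* = (0, 0, 3).
  dual value b^T y* = 18.
Strong duality: c^T x* = b^T y*. Confirmed.

18


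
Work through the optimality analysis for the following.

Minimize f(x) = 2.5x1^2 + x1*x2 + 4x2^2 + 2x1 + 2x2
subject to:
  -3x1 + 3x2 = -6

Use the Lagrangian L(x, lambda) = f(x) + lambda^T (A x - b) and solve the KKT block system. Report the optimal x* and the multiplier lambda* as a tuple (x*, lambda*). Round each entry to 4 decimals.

Form the Lagrangian:
  L(x, lambda) = (1/2) x^T Q x + c^T x + lambda^T (A x - b)
Stationarity (grad_x L = 0): Q x + c + A^T lambda = 0.
Primal feasibility: A x = b.

This gives the KKT block system:
  [ Q   A^T ] [ x     ]   [-c ]
  [ A    0  ] [ lambda ] = [ b ]

Solving the linear system:
  x*      = (0.9333, -1.0667)
  lambda* = (1.8667)
  f(x*)   = 5.4667

x* = (0.9333, -1.0667), lambda* = (1.8667)


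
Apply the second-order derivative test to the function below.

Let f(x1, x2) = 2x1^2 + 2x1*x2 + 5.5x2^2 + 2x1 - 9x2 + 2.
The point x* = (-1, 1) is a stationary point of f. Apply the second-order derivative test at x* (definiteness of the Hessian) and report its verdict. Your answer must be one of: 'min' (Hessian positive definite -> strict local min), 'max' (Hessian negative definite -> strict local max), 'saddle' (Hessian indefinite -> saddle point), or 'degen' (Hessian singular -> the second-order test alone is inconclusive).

Compute the Hessian H = grad^2 f:
  H = [[4, 2], [2, 11]]
Verify stationarity: grad f(x*) = H x* + g = (0, 0).
Eigenvalues of H: 3.4689, 11.5311.
Both eigenvalues > 0, so H is positive definite -> x* is a strict local min.

min


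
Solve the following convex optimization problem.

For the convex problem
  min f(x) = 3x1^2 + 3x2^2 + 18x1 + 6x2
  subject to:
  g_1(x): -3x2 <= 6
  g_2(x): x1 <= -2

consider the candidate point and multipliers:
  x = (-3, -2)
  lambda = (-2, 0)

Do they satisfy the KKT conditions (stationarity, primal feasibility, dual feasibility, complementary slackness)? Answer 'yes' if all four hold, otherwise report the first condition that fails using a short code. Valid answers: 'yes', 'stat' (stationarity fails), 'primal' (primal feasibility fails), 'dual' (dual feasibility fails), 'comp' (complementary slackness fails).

Gradient of f: grad f(x) = Q x + c = (0, -6)
Constraint values g_i(x) = a_i^T x - b_i:
  g_1((-3, -2)) = 0
  g_2((-3, -2)) = -1
Stationarity residual: grad f(x) + sum_i lambda_i a_i = (0, 0)
  -> stationarity OK
Primal feasibility (all g_i <= 0): OK
Dual feasibility (all lambda_i >= 0): FAILS
Complementary slackness (lambda_i * g_i(x) = 0 for all i): OK

Verdict: the first failing condition is dual_feasibility -> dual.

dual


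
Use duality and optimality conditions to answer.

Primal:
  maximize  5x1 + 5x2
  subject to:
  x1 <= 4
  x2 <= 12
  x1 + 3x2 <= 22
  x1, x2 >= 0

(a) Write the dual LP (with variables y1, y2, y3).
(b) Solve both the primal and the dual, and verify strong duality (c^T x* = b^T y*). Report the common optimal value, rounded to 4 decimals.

The standard primal-dual pair for 'max c^T x s.t. A x <= b, x >= 0' is:
  Dual:  min b^T y  s.t.  A^T y >= c,  y >= 0.

So the dual LP is:
  minimize  4y1 + 12y2 + 22y3
  subject to:
    y1 + y3 >= 5
    y2 + 3y3 >= 5
    y1, y2, y3 >= 0

Solving the primal: x* = (4, 6).
  primal value c^T x* = 50.
Solving the dual: y* = (3.3333, 0, 1.6667).
  dual value b^T y* = 50.
Strong duality: c^T x* = b^T y*. Confirmed.

50


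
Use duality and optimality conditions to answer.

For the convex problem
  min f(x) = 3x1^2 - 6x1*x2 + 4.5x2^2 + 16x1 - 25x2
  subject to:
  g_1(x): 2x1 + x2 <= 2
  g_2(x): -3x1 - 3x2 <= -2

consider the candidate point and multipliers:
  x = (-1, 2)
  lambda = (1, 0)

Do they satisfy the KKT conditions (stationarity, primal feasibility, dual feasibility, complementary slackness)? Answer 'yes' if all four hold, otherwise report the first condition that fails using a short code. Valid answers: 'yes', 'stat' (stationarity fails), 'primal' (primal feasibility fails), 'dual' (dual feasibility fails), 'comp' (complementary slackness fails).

Gradient of f: grad f(x) = Q x + c = (-2, -1)
Constraint values g_i(x) = a_i^T x - b_i:
  g_1((-1, 2)) = -2
  g_2((-1, 2)) = -1
Stationarity residual: grad f(x) + sum_i lambda_i a_i = (0, 0)
  -> stationarity OK
Primal feasibility (all g_i <= 0): OK
Dual feasibility (all lambda_i >= 0): OK
Complementary slackness (lambda_i * g_i(x) = 0 for all i): FAILS

Verdict: the first failing condition is complementary_slackness -> comp.

comp


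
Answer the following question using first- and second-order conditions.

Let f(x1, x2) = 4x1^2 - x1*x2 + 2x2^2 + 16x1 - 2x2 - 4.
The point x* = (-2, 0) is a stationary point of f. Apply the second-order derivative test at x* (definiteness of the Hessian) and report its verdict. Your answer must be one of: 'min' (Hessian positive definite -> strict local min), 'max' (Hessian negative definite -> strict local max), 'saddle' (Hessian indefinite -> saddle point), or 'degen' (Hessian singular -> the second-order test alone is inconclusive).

Compute the Hessian H = grad^2 f:
  H = [[8, -1], [-1, 4]]
Verify stationarity: grad f(x*) = H x* + g = (0, 0).
Eigenvalues of H: 3.7639, 8.2361.
Both eigenvalues > 0, so H is positive definite -> x* is a strict local min.

min


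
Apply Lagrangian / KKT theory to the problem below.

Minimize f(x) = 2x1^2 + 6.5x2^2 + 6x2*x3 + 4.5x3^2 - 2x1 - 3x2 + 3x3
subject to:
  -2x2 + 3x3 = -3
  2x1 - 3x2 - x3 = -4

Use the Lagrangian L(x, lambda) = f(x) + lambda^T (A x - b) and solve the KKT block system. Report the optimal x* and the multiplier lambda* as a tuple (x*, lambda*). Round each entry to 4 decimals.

Form the Lagrangian:
  L(x, lambda) = (1/2) x^T Q x + c^T x + lambda^T (A x - b)
Stationarity (grad_x L = 0): Q x + c + A^T lambda = 0.
Primal feasibility: A x = b.

This gives the KKT block system:
  [ Q   A^T ] [ x     ]   [-c ]
  [ A    0  ] [ lambda ] = [ b ]

Solving the linear system:
  x*      = (-0.8309, 0.9104, -0.3931)
  lambda* = (-0.7543, 2.6618)
  f(x*)   = 3.0679

x* = (-0.8309, 0.9104, -0.3931), lambda* = (-0.7543, 2.6618)


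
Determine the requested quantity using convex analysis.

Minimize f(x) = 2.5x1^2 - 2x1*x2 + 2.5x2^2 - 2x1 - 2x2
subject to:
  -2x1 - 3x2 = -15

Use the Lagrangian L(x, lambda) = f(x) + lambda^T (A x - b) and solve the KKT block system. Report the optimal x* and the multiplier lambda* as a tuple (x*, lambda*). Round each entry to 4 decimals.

Form the Lagrangian:
  L(x, lambda) = (1/2) x^T Q x + c^T x + lambda^T (A x - b)
Stationarity (grad_x L = 0): Q x + c + A^T lambda = 0.
Primal feasibility: A x = b.

This gives the KKT block system:
  [ Q   A^T ] [ x     ]   [-c ]
  [ A    0  ] [ lambda ] = [ b ]

Solving the linear system:
  x*      = (2.764, 3.1573)
  lambda* = (2.7528)
  f(x*)   = 14.7247

x* = (2.764, 3.1573), lambda* = (2.7528)


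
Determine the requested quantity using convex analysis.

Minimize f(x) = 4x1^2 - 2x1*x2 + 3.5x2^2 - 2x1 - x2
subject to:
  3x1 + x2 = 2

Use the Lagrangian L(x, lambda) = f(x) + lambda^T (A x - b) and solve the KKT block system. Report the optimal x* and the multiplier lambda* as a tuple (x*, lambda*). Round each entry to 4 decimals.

Form the Lagrangian:
  L(x, lambda) = (1/2) x^T Q x + c^T x + lambda^T (A x - b)
Stationarity (grad_x L = 0): Q x + c + A^T lambda = 0.
Primal feasibility: A x = b.

This gives the KKT block system:
  [ Q   A^T ] [ x     ]   [-c ]
  [ A    0  ] [ lambda ] = [ b ]

Solving the linear system:
  x*      = (0.5422, 0.3735)
  lambda* = (-0.5301)
  f(x*)   = -0.1988

x* = (0.5422, 0.3735), lambda* = (-0.5301)


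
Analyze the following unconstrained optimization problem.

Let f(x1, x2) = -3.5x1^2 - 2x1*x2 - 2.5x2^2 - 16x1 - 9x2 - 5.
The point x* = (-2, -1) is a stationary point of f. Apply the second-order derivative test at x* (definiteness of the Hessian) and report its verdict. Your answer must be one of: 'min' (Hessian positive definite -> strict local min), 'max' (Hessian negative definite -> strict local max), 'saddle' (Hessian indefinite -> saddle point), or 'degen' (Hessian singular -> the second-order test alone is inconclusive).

Compute the Hessian H = grad^2 f:
  H = [[-7, -2], [-2, -5]]
Verify stationarity: grad f(x*) = H x* + g = (0, 0).
Eigenvalues of H: -8.2361, -3.7639.
Both eigenvalues < 0, so H is negative definite -> x* is a strict local max.

max


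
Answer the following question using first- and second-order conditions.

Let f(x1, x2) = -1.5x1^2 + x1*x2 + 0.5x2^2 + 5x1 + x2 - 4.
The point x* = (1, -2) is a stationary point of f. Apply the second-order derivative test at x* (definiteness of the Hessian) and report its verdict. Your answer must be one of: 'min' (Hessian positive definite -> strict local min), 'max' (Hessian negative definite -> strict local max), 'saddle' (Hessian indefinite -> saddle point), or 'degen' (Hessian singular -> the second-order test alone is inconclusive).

Compute the Hessian H = grad^2 f:
  H = [[-3, 1], [1, 1]]
Verify stationarity: grad f(x*) = H x* + g = (0, 0).
Eigenvalues of H: -3.2361, 1.2361.
Eigenvalues have mixed signs, so H is indefinite -> x* is a saddle point.

saddle


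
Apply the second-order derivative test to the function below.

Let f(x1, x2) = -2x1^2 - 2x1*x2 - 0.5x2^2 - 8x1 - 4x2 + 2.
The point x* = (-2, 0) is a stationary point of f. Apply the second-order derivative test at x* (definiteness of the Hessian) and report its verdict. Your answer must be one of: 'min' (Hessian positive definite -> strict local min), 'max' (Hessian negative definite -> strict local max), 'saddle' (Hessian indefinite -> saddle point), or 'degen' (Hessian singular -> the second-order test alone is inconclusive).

Compute the Hessian H = grad^2 f:
  H = [[-4, -2], [-2, -1]]
Verify stationarity: grad f(x*) = H x* + g = (0, 0).
Eigenvalues of H: -5, 0.
H has a zero eigenvalue (singular; negative semidefinite but not definite), so H is neither positive definite, negative definite, nor indefinite. The second-order test alone is inconclusive -> degen.
(Indeed, f is constant along the null direction of H through x*, so x* is not a strict local extremum.)

degen


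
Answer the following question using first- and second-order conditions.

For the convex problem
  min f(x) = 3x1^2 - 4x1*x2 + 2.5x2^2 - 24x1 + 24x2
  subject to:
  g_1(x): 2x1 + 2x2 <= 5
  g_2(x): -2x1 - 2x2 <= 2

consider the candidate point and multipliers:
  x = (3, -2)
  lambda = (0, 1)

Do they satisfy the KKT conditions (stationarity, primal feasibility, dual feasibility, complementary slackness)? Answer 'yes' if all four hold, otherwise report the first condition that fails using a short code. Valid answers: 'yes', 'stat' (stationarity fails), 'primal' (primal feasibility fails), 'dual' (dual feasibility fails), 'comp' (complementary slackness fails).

Gradient of f: grad f(x) = Q x + c = (2, 2)
Constraint values g_i(x) = a_i^T x - b_i:
  g_1((3, -2)) = -3
  g_2((3, -2)) = -4
Stationarity residual: grad f(x) + sum_i lambda_i a_i = (0, 0)
  -> stationarity OK
Primal feasibility (all g_i <= 0): OK
Dual feasibility (all lambda_i >= 0): OK
Complementary slackness (lambda_i * g_i(x) = 0 for all i): FAILS

Verdict: the first failing condition is complementary_slackness -> comp.

comp


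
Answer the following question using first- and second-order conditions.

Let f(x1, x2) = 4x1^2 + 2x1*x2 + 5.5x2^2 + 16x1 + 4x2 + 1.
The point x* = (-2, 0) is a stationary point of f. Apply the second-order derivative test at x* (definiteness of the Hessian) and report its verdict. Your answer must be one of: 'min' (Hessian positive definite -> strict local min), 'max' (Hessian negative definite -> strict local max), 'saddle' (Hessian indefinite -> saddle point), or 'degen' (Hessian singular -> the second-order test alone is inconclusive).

Compute the Hessian H = grad^2 f:
  H = [[8, 2], [2, 11]]
Verify stationarity: grad f(x*) = H x* + g = (0, 0).
Eigenvalues of H: 7, 12.
Both eigenvalues > 0, so H is positive definite -> x* is a strict local min.

min


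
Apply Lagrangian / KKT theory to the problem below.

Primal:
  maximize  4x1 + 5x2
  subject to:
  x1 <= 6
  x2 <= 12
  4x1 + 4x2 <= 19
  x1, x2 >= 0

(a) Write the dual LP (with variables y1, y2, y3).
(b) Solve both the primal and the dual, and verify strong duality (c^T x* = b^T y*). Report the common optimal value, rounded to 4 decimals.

The standard primal-dual pair for 'max c^T x s.t. A x <= b, x >= 0' is:
  Dual:  min b^T y  s.t.  A^T y >= c,  y >= 0.

So the dual LP is:
  minimize  6y1 + 12y2 + 19y3
  subject to:
    y1 + 4y3 >= 4
    y2 + 4y3 >= 5
    y1, y2, y3 >= 0

Solving the primal: x* = (0, 4.75).
  primal value c^T x* = 23.75.
Solving the dual: y* = (0, 0, 1.25).
  dual value b^T y* = 23.75.
Strong duality: c^T x* = b^T y*. Confirmed.

23.75


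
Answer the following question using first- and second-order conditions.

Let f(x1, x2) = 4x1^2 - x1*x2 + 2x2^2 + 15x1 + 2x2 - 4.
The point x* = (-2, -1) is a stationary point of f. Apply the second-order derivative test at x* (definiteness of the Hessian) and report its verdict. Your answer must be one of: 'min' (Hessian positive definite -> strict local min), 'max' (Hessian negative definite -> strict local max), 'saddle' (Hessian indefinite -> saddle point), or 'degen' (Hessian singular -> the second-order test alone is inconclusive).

Compute the Hessian H = grad^2 f:
  H = [[8, -1], [-1, 4]]
Verify stationarity: grad f(x*) = H x* + g = (0, 0).
Eigenvalues of H: 3.7639, 8.2361.
Both eigenvalues > 0, so H is positive definite -> x* is a strict local min.

min


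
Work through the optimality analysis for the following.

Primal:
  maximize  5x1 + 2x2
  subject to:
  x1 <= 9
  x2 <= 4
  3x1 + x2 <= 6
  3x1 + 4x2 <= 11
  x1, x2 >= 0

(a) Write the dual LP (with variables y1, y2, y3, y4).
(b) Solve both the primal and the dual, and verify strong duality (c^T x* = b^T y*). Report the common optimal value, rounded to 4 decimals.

The standard primal-dual pair for 'max c^T x s.t. A x <= b, x >= 0' is:
  Dual:  min b^T y  s.t.  A^T y >= c,  y >= 0.

So the dual LP is:
  minimize  9y1 + 4y2 + 6y3 + 11y4
  subject to:
    y1 + 3y3 + 3y4 >= 5
    y2 + y3 + 4y4 >= 2
    y1, y2, y3, y4 >= 0

Solving the primal: x* = (1.4444, 1.6667).
  primal value c^T x* = 10.5556.
Solving the dual: y* = (0, 0, 1.5556, 0.1111).
  dual value b^T y* = 10.5556.
Strong duality: c^T x* = b^T y*. Confirmed.

10.5556


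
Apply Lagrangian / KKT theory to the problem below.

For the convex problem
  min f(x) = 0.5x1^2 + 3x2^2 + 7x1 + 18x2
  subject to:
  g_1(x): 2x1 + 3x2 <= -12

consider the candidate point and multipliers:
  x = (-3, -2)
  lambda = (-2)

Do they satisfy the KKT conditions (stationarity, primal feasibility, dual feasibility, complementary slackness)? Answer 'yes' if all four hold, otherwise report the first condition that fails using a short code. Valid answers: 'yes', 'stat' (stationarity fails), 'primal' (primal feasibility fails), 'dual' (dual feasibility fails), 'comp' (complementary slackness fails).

Gradient of f: grad f(x) = Q x + c = (4, 6)
Constraint values g_i(x) = a_i^T x - b_i:
  g_1((-3, -2)) = 0
Stationarity residual: grad f(x) + sum_i lambda_i a_i = (0, 0)
  -> stationarity OK
Primal feasibility (all g_i <= 0): OK
Dual feasibility (all lambda_i >= 0): FAILS
Complementary slackness (lambda_i * g_i(x) = 0 for all i): OK

Verdict: the first failing condition is dual_feasibility -> dual.

dual


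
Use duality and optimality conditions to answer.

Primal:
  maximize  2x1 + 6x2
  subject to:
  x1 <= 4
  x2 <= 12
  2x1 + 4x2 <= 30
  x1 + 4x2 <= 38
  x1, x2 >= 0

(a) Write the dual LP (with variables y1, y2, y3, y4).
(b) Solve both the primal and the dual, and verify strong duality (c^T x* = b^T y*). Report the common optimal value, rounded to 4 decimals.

The standard primal-dual pair for 'max c^T x s.t. A x <= b, x >= 0' is:
  Dual:  min b^T y  s.t.  A^T y >= c,  y >= 0.

So the dual LP is:
  minimize  4y1 + 12y2 + 30y3 + 38y4
  subject to:
    y1 + 2y3 + y4 >= 2
    y2 + 4y3 + 4y4 >= 6
    y1, y2, y3, y4 >= 0

Solving the primal: x* = (0, 7.5).
  primal value c^T x* = 45.
Solving the dual: y* = (0, 0, 1.5, 0).
  dual value b^T y* = 45.
Strong duality: c^T x* = b^T y*. Confirmed.

45


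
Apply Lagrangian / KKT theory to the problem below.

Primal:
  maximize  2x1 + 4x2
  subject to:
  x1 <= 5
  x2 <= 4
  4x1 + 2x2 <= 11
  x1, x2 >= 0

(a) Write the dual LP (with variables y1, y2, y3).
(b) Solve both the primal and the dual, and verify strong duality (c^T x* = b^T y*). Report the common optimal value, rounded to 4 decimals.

The standard primal-dual pair for 'max c^T x s.t. A x <= b, x >= 0' is:
  Dual:  min b^T y  s.t.  A^T y >= c,  y >= 0.

So the dual LP is:
  minimize  5y1 + 4y2 + 11y3
  subject to:
    y1 + 4y3 >= 2
    y2 + 2y3 >= 4
    y1, y2, y3 >= 0

Solving the primal: x* = (0.75, 4).
  primal value c^T x* = 17.5.
Solving the dual: y* = (0, 3, 0.5).
  dual value b^T y* = 17.5.
Strong duality: c^T x* = b^T y*. Confirmed.

17.5


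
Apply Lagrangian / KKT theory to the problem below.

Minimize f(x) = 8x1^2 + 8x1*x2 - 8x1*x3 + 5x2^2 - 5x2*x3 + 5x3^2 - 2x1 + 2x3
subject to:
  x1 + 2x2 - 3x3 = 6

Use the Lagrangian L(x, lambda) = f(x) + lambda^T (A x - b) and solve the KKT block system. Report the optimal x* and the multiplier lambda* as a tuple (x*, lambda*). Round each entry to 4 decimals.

Form the Lagrangian:
  L(x, lambda) = (1/2) x^T Q x + c^T x + lambda^T (A x - b)
Stationarity (grad_x L = 0): Q x + c + A^T lambda = 0.
Primal feasibility: A x = b.

This gives the KKT block system:
  [ Q   A^T ] [ x     ]   [-c ]
  [ A    0  ] [ lambda ] = [ b ]

Solving the linear system:
  x*      = (-0.8454, 0.6074, -1.8769)
  lambda* = (-4.3475)
  f(x*)   = 12.0109

x* = (-0.8454, 0.6074, -1.8769), lambda* = (-4.3475)


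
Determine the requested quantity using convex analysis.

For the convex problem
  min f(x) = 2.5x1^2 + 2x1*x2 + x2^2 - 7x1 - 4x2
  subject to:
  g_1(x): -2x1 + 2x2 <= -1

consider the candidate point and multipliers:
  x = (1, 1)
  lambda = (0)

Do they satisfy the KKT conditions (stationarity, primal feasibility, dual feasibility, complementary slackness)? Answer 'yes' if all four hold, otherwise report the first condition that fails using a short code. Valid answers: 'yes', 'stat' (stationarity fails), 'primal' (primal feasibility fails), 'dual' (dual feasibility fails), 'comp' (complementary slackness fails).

Gradient of f: grad f(x) = Q x + c = (0, 0)
Constraint values g_i(x) = a_i^T x - b_i:
  g_1((1, 1)) = 1
Stationarity residual: grad f(x) + sum_i lambda_i a_i = (0, 0)
  -> stationarity OK
Primal feasibility (all g_i <= 0): FAILS
Dual feasibility (all lambda_i >= 0): OK
Complementary slackness (lambda_i * g_i(x) = 0 for all i): OK

Verdict: the first failing condition is primal_feasibility -> primal.

primal


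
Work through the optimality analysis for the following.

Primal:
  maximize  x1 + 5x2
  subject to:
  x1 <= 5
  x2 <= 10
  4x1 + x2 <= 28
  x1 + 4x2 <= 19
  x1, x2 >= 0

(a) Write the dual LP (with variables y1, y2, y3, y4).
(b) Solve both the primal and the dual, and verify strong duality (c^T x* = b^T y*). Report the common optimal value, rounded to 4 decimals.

The standard primal-dual pair for 'max c^T x s.t. A x <= b, x >= 0' is:
  Dual:  min b^T y  s.t.  A^T y >= c,  y >= 0.

So the dual LP is:
  minimize  5y1 + 10y2 + 28y3 + 19y4
  subject to:
    y1 + 4y3 + y4 >= 1
    y2 + y3 + 4y4 >= 5
    y1, y2, y3, y4 >= 0

Solving the primal: x* = (0, 4.75).
  primal value c^T x* = 23.75.
Solving the dual: y* = (0, 0, 0, 1.25).
  dual value b^T y* = 23.75.
Strong duality: c^T x* = b^T y*. Confirmed.

23.75


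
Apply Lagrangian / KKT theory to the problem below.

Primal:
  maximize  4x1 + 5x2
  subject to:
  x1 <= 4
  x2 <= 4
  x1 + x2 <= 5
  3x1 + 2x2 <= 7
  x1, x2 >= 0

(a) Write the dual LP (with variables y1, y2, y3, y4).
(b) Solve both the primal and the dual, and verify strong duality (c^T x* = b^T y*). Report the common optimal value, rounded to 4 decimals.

The standard primal-dual pair for 'max c^T x s.t. A x <= b, x >= 0' is:
  Dual:  min b^T y  s.t.  A^T y >= c,  y >= 0.

So the dual LP is:
  minimize  4y1 + 4y2 + 5y3 + 7y4
  subject to:
    y1 + y3 + 3y4 >= 4
    y2 + y3 + 2y4 >= 5
    y1, y2, y3, y4 >= 0

Solving the primal: x* = (0, 3.5).
  primal value c^T x* = 17.5.
Solving the dual: y* = (0, 0, 0, 2.5).
  dual value b^T y* = 17.5.
Strong duality: c^T x* = b^T y*. Confirmed.

17.5


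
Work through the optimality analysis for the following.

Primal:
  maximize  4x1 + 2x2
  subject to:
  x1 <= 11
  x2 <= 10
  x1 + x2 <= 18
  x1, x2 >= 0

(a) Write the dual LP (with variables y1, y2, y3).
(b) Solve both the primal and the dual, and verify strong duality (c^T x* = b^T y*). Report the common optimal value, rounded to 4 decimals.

The standard primal-dual pair for 'max c^T x s.t. A x <= b, x >= 0' is:
  Dual:  min b^T y  s.t.  A^T y >= c,  y >= 0.

So the dual LP is:
  minimize  11y1 + 10y2 + 18y3
  subject to:
    y1 + y3 >= 4
    y2 + y3 >= 2
    y1, y2, y3 >= 0

Solving the primal: x* = (11, 7).
  primal value c^T x* = 58.
Solving the dual: y* = (2, 0, 2).
  dual value b^T y* = 58.
Strong duality: c^T x* = b^T y*. Confirmed.

58


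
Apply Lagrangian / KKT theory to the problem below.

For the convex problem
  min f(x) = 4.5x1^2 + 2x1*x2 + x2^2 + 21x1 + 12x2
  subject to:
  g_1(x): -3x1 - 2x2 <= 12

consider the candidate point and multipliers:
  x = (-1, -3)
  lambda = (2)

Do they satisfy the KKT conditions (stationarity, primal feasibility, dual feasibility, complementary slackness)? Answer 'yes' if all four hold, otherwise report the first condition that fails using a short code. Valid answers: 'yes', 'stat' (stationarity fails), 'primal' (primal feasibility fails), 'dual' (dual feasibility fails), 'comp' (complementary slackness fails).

Gradient of f: grad f(x) = Q x + c = (6, 4)
Constraint values g_i(x) = a_i^T x - b_i:
  g_1((-1, -3)) = -3
Stationarity residual: grad f(x) + sum_i lambda_i a_i = (0, 0)
  -> stationarity OK
Primal feasibility (all g_i <= 0): OK
Dual feasibility (all lambda_i >= 0): OK
Complementary slackness (lambda_i * g_i(x) = 0 for all i): FAILS

Verdict: the first failing condition is complementary_slackness -> comp.

comp


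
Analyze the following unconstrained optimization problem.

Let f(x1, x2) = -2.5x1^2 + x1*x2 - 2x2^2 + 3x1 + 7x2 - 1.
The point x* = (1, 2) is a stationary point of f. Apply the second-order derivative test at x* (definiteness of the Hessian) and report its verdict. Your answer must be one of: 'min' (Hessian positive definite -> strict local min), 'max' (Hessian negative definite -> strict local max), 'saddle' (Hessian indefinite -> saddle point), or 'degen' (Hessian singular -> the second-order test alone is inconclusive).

Compute the Hessian H = grad^2 f:
  H = [[-5, 1], [1, -4]]
Verify stationarity: grad f(x*) = H x* + g = (0, 0).
Eigenvalues of H: -5.618, -3.382.
Both eigenvalues < 0, so H is negative definite -> x* is a strict local max.

max


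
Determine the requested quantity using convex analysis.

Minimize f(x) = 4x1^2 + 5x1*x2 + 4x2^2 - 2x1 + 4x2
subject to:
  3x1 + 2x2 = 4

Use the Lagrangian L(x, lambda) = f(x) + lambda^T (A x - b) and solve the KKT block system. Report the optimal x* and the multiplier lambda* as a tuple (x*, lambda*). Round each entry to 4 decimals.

Form the Lagrangian:
  L(x, lambda) = (1/2) x^T Q x + c^T x + lambda^T (A x - b)
Stationarity (grad_x L = 0): Q x + c + A^T lambda = 0.
Primal feasibility: A x = b.

This gives the KKT block system:
  [ Q   A^T ] [ x     ]   [-c ]
  [ A    0  ] [ lambda ] = [ b ]

Solving the linear system:
  x*      = (2, -1)
  lambda* = (-3)
  f(x*)   = 2

x* = (2, -1), lambda* = (-3)


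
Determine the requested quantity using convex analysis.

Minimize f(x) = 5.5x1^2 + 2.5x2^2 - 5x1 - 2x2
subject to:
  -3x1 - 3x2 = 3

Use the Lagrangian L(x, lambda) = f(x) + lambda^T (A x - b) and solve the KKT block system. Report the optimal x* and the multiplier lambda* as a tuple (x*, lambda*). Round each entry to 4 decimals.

Form the Lagrangian:
  L(x, lambda) = (1/2) x^T Q x + c^T x + lambda^T (A x - b)
Stationarity (grad_x L = 0): Q x + c + A^T lambda = 0.
Primal feasibility: A x = b.

This gives the KKT block system:
  [ Q   A^T ] [ x     ]   [-c ]
  [ A    0  ] [ lambda ] = [ b ]

Solving the linear system:
  x*      = (-0.125, -0.875)
  lambda* = (-2.125)
  f(x*)   = 4.375

x* = (-0.125, -0.875), lambda* = (-2.125)


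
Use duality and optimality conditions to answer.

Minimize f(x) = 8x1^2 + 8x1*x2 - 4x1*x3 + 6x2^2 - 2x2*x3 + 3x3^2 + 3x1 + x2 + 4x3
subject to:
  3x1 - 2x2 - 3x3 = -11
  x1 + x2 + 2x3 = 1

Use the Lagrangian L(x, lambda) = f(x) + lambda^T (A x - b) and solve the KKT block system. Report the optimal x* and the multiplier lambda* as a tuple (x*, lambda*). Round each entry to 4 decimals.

Form the Lagrangian:
  L(x, lambda) = (1/2) x^T Q x + c^T x + lambda^T (A x - b)
Stationarity (grad_x L = 0): Q x + c + A^T lambda = 0.
Primal feasibility: A x = b.

This gives the KKT block system:
  [ Q   A^T ] [ x     ]   [-c ]
  [ A    0  ] [ lambda ] = [ b ]

Solving the linear system:
  x*      = (-1.9001, 1.8988, 0.5007)
  lambda* = (4.3595, 1.1358)
  f(x*)   = 22.51

x* = (-1.9001, 1.8988, 0.5007), lambda* = (4.3595, 1.1358)


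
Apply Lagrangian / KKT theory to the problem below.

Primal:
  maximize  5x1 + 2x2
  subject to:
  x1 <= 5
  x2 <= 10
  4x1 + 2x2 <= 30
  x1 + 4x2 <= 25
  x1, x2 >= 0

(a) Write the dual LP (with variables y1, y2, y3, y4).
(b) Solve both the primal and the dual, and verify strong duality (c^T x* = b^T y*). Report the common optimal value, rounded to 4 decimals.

The standard primal-dual pair for 'max c^T x s.t. A x <= b, x >= 0' is:
  Dual:  min b^T y  s.t.  A^T y >= c,  y >= 0.

So the dual LP is:
  minimize  5y1 + 10y2 + 30y3 + 25y4
  subject to:
    y1 + 4y3 + y4 >= 5
    y2 + 2y3 + 4y4 >= 2
    y1, y2, y3, y4 >= 0

Solving the primal: x* = (5, 5).
  primal value c^T x* = 35.
Solving the dual: y* = (4.5, 0, 0, 0.5).
  dual value b^T y* = 35.
Strong duality: c^T x* = b^T y*. Confirmed.

35


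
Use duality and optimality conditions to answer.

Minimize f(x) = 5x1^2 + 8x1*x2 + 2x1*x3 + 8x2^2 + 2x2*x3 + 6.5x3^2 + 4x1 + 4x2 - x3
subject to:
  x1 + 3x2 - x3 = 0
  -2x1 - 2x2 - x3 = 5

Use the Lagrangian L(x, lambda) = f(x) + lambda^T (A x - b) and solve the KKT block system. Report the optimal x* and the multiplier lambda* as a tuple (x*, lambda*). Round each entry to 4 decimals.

Form the Lagrangian:
  L(x, lambda) = (1/2) x^T Q x + c^T x + lambda^T (A x - b)
Stationarity (grad_x L = 0): Q x + c + A^T lambda = 0.
Primal feasibility: A x = b.

This gives the KKT block system:
  [ Q   A^T ] [ x     ]   [-c ]
  [ A    0  ] [ lambda ] = [ b ]

Solving the linear system:
  x*      = (-2.6061, 0.5636, -0.9152)
  lambda* = (-4.8606, -12.1212)
  f(x*)   = 26.6758

x* = (-2.6061, 0.5636, -0.9152), lambda* = (-4.8606, -12.1212)


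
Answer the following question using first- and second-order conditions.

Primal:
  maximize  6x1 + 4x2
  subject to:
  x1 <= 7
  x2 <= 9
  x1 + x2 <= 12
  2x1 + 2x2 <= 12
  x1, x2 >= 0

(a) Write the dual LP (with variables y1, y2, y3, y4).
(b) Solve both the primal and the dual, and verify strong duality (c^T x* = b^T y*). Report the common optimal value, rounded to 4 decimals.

The standard primal-dual pair for 'max c^T x s.t. A x <= b, x >= 0' is:
  Dual:  min b^T y  s.t.  A^T y >= c,  y >= 0.

So the dual LP is:
  minimize  7y1 + 9y2 + 12y3 + 12y4
  subject to:
    y1 + y3 + 2y4 >= 6
    y2 + y3 + 2y4 >= 4
    y1, y2, y3, y4 >= 0

Solving the primal: x* = (6, 0).
  primal value c^T x* = 36.
Solving the dual: y* = (0, 0, 0, 3).
  dual value b^T y* = 36.
Strong duality: c^T x* = b^T y*. Confirmed.

36


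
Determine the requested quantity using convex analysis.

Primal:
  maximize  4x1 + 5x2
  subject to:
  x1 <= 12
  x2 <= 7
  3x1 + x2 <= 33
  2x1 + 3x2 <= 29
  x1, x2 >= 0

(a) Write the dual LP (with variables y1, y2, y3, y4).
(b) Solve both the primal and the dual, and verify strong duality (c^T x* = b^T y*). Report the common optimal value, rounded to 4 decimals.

The standard primal-dual pair for 'max c^T x s.t. A x <= b, x >= 0' is:
  Dual:  min b^T y  s.t.  A^T y >= c,  y >= 0.

So the dual LP is:
  minimize  12y1 + 7y2 + 33y3 + 29y4
  subject to:
    y1 + 3y3 + 2y4 >= 4
    y2 + y3 + 3y4 >= 5
    y1, y2, y3, y4 >= 0

Solving the primal: x* = (10, 3).
  primal value c^T x* = 55.
Solving the dual: y* = (0, 0, 0.2857, 1.5714).
  dual value b^T y* = 55.
Strong duality: c^T x* = b^T y*. Confirmed.

55


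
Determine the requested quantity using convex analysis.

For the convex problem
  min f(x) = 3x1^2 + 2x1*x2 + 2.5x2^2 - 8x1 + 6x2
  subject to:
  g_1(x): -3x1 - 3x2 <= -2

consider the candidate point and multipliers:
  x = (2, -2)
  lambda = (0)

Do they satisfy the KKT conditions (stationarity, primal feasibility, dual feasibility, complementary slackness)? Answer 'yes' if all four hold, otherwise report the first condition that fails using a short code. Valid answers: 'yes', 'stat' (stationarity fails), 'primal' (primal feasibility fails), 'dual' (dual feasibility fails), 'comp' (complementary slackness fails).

Gradient of f: grad f(x) = Q x + c = (0, 0)
Constraint values g_i(x) = a_i^T x - b_i:
  g_1((2, -2)) = 2
Stationarity residual: grad f(x) + sum_i lambda_i a_i = (0, 0)
  -> stationarity OK
Primal feasibility (all g_i <= 0): FAILS
Dual feasibility (all lambda_i >= 0): OK
Complementary slackness (lambda_i * g_i(x) = 0 for all i): OK

Verdict: the first failing condition is primal_feasibility -> primal.

primal
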